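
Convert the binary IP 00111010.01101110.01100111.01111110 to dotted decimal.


00111010 = 58
01101110 = 110
01100111 = 103
01111110 = 126
IP: 58.110.103.126


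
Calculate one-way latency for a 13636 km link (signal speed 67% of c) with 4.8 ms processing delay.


Speed = 0.67 * 3e5 km/s = 201000 km/s
Propagation delay = 13636 / 201000 = 0.0678 s = 67.8408 ms
Processing delay = 4.8 ms
Total one-way latency = 72.6408 ms


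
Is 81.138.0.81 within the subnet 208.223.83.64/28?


Subnet network: 208.223.83.64
Test IP AND mask: 81.138.0.80
No, 81.138.0.81 is not in 208.223.83.64/28


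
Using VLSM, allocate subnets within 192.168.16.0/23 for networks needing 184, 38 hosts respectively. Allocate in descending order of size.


184 hosts -> /24 (254 usable): 192.168.16.0/24
38 hosts -> /26 (62 usable): 192.168.17.0/26
Allocation: 192.168.16.0/24 (184 hosts, 254 usable); 192.168.17.0/26 (38 hosts, 62 usable)


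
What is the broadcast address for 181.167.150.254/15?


Network: 181.166.0.0/15
Host bits = 17
Set all host bits to 1:
Broadcast: 181.167.255.255


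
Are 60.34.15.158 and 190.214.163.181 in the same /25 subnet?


Mask: 255.255.255.128
60.34.15.158 AND mask = 60.34.15.128
190.214.163.181 AND mask = 190.214.163.128
No, different subnets (60.34.15.128 vs 190.214.163.128)


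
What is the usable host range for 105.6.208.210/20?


Network: 105.6.208.0
Broadcast: 105.6.223.255
First usable = network + 1
Last usable = broadcast - 1
Range: 105.6.208.1 to 105.6.223.254


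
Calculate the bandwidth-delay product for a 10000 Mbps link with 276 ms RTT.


BDP = bandwidth * RTT
= 10000 Mbps * 276 ms
= 10000 * 1e6 * 276 / 1000 bits
= 2760000000 bits
= 345000000 bytes
= 336914.0625 KB
BDP = 2760000000 bits (345000000 bytes)


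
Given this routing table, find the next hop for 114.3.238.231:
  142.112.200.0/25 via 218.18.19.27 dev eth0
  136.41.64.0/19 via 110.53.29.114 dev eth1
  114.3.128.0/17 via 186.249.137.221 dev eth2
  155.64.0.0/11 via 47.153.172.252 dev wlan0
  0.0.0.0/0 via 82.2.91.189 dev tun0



Longest prefix match for 114.3.238.231:
  /25 142.112.200.0: no
  /19 136.41.64.0: no
  /17 114.3.128.0: MATCH
  /11 155.64.0.0: no
  /0 0.0.0.0: MATCH
Selected: next-hop 186.249.137.221 via eth2 (matched /17)


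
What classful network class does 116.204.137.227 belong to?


First octet: 116
Binary: 01110100
0xxxxxxx -> Class A (1-126)
Class A, default mask 255.0.0.0 (/8)


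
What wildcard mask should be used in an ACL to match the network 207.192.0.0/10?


Subnet mask: 255.192.0.0
Wildcard = 255.255.255.255 - subnet mask
255 - 255 = 0
255 - 192 = 63
255 - 0 = 255
255 - 0 = 255
Wildcard: 0.63.255.255


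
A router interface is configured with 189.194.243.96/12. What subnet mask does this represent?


/12 means 12 network bits, 20 host bits
Binary: 11111111111100000000000000000000
Mask: 255.240.0.0


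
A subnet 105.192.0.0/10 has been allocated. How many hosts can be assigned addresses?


Host bits = 32 - 10 = 22
Total addresses = 2^22 = 4194304
Usable = total - 2 (network and broadcast)
Usable hosts: 4194302


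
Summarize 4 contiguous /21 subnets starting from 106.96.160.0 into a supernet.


Original prefix: /21
Number of subnets: 4 = 2^2
New prefix = 21 - 2 = 19
Supernet: 106.96.160.0/19


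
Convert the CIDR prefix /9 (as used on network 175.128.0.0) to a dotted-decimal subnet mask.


/9 means 9 network bits, 23 host bits
Binary: 11111111100000000000000000000000
Mask: 255.128.0.0


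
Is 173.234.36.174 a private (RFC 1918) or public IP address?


RFC 1918 private ranges:
  10.0.0.0/8 (10.0.0.0 - 10.255.255.255)
  172.16.0.0/12 (172.16.0.0 - 172.31.255.255)
  192.168.0.0/16 (192.168.0.0 - 192.168.255.255)
Public (not in any RFC 1918 range)


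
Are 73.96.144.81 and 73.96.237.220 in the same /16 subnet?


Mask: 255.255.0.0
73.96.144.81 AND mask = 73.96.0.0
73.96.237.220 AND mask = 73.96.0.0
Yes, same subnet (73.96.0.0)


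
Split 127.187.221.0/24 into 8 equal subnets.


New prefix = 24 + 3 = 27
Each subnet has 32 addresses
  127.187.221.0/27
  127.187.221.32/27
  127.187.221.64/27
  127.187.221.96/27
  127.187.221.128/27
  127.187.221.160/27
  127.187.221.192/27
  127.187.221.224/27
Subnets: 127.187.221.0/27, 127.187.221.32/27, 127.187.221.64/27, 127.187.221.96/27, 127.187.221.128/27, 127.187.221.160/27, 127.187.221.192/27, 127.187.221.224/27


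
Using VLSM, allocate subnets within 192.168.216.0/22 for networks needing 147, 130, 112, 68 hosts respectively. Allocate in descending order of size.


147 hosts -> /24 (254 usable): 192.168.216.0/24
130 hosts -> /24 (254 usable): 192.168.217.0/24
112 hosts -> /25 (126 usable): 192.168.218.0/25
68 hosts -> /25 (126 usable): 192.168.218.128/25
Allocation: 192.168.216.0/24 (147 hosts, 254 usable); 192.168.217.0/24 (130 hosts, 254 usable); 192.168.218.0/25 (112 hosts, 126 usable); 192.168.218.128/25 (68 hosts, 126 usable)


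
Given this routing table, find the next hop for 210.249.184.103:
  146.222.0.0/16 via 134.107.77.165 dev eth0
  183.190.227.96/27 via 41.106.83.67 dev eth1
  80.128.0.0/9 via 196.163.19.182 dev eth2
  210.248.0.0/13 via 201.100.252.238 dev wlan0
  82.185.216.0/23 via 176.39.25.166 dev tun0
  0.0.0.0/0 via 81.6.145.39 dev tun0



Longest prefix match for 210.249.184.103:
  /16 146.222.0.0: no
  /27 183.190.227.96: no
  /9 80.128.0.0: no
  /13 210.248.0.0: MATCH
  /23 82.185.216.0: no
  /0 0.0.0.0: MATCH
Selected: next-hop 201.100.252.238 via wlan0 (matched /13)


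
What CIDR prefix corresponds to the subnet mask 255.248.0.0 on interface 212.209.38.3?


Binary: 11111111.11111000.00000000.00000000
Count leading 1s
Prefix: /13


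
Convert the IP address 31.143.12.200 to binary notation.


31 = 00011111
143 = 10001111
12 = 00001100
200 = 11001000
Binary: 00011111.10001111.00001100.11001000


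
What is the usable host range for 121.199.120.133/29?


Network: 121.199.120.128
Broadcast: 121.199.120.135
First usable = network + 1
Last usable = broadcast - 1
Range: 121.199.120.129 to 121.199.120.134


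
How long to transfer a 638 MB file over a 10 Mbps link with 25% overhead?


Effective throughput = 10 * (1 - 25/100) = 7.5 Mbps
File size in Mb = 638 * 8 = 5104 Mb
Time = 5104 / 7.5
Time = 680.5333 seconds


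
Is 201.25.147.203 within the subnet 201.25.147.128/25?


Subnet network: 201.25.147.128
Test IP AND mask: 201.25.147.128
Yes, 201.25.147.203 is in 201.25.147.128/25


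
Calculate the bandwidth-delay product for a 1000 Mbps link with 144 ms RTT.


BDP = bandwidth * RTT
= 1000 Mbps * 144 ms
= 1000 * 1e6 * 144 / 1000 bits
= 144000000 bits
= 18000000 bytes
= 17578.125 KB
BDP = 144000000 bits (18000000 bytes)


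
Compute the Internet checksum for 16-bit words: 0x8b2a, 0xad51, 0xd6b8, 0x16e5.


Sum all words (with carry folding):
+ 0x8b2a = 0x8b2a
+ 0xad51 = 0x387c
+ 0xd6b8 = 0x0f35
+ 0x16e5 = 0x261a
One's complement: ~0x261a
Checksum = 0xd9e5


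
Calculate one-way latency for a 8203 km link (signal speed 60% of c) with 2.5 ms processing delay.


Speed = 0.6 * 3e5 km/s = 180000 km/s
Propagation delay = 8203 / 180000 = 0.0456 s = 45.5722 ms
Processing delay = 2.5 ms
Total one-way latency = 48.0722 ms


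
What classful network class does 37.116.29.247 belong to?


First octet: 37
Binary: 00100101
0xxxxxxx -> Class A (1-126)
Class A, default mask 255.0.0.0 (/8)


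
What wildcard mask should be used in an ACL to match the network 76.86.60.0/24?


Subnet mask: 255.255.255.0
Wildcard = 255.255.255.255 - subnet mask
255 - 255 = 0
255 - 255 = 0
255 - 255 = 0
255 - 0 = 255
Wildcard: 0.0.0.255


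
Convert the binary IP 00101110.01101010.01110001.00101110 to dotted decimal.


00101110 = 46
01101010 = 106
01110001 = 113
00101110 = 46
IP: 46.106.113.46


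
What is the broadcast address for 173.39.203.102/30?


Network: 173.39.203.100/30
Host bits = 2
Set all host bits to 1:
Broadcast: 173.39.203.103


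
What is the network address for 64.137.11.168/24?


IP:   01000000.10001001.00001011.10101000
Mask: 11111111.11111111.11111111.00000000
AND operation:
Net:  01000000.10001001.00001011.00000000
Network: 64.137.11.0/24


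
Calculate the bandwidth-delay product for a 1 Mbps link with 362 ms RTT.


BDP = bandwidth * RTT
= 1 Mbps * 362 ms
= 1 * 1e6 * 362 / 1000 bits
= 362000 bits
= 45250 bytes
= 44.1895 KB
BDP = 362000 bits (45250 bytes)


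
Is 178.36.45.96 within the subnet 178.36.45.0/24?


Subnet network: 178.36.45.0
Test IP AND mask: 178.36.45.0
Yes, 178.36.45.96 is in 178.36.45.0/24


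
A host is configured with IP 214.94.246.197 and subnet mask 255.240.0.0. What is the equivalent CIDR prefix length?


Binary: 11111111.11110000.00000000.00000000
Count leading 1s
Prefix: /12


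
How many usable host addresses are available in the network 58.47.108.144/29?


Host bits = 32 - 29 = 3
Total addresses = 2^3 = 8
Usable = total - 2 (network and broadcast)
Usable hosts: 6


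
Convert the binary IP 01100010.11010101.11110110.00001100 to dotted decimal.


01100010 = 98
11010101 = 213
11110110 = 246
00001100 = 12
IP: 98.213.246.12


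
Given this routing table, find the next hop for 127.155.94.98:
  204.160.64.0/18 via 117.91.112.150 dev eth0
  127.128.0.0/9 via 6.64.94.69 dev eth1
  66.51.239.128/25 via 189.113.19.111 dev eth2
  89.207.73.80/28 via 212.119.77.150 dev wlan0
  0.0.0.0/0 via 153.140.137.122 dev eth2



Longest prefix match for 127.155.94.98:
  /18 204.160.64.0: no
  /9 127.128.0.0: MATCH
  /25 66.51.239.128: no
  /28 89.207.73.80: no
  /0 0.0.0.0: MATCH
Selected: next-hop 6.64.94.69 via eth1 (matched /9)


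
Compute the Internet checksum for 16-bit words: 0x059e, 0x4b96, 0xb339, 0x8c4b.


Sum all words (with carry folding):
+ 0x059e = 0x059e
+ 0x4b96 = 0x5134
+ 0xb339 = 0x046e
+ 0x8c4b = 0x90b9
One's complement: ~0x90b9
Checksum = 0x6f46


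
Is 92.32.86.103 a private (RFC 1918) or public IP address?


RFC 1918 private ranges:
  10.0.0.0/8 (10.0.0.0 - 10.255.255.255)
  172.16.0.0/12 (172.16.0.0 - 172.31.255.255)
  192.168.0.0/16 (192.168.0.0 - 192.168.255.255)
Public (not in any RFC 1918 range)


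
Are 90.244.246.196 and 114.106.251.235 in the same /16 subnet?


Mask: 255.255.0.0
90.244.246.196 AND mask = 90.244.0.0
114.106.251.235 AND mask = 114.106.0.0
No, different subnets (90.244.0.0 vs 114.106.0.0)


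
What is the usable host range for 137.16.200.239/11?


Network: 137.0.0.0
Broadcast: 137.31.255.255
First usable = network + 1
Last usable = broadcast - 1
Range: 137.0.0.1 to 137.31.255.254


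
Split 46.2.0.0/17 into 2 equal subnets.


New prefix = 17 + 1 = 18
Each subnet has 16384 addresses
  46.2.0.0/18
  46.2.64.0/18
Subnets: 46.2.0.0/18, 46.2.64.0/18


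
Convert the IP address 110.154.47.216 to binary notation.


110 = 01101110
154 = 10011010
47 = 00101111
216 = 11011000
Binary: 01101110.10011010.00101111.11011000


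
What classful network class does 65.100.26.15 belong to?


First octet: 65
Binary: 01000001
0xxxxxxx -> Class A (1-126)
Class A, default mask 255.0.0.0 (/8)


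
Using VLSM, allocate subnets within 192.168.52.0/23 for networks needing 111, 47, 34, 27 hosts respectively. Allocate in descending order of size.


111 hosts -> /25 (126 usable): 192.168.52.0/25
47 hosts -> /26 (62 usable): 192.168.52.128/26
34 hosts -> /26 (62 usable): 192.168.52.192/26
27 hosts -> /27 (30 usable): 192.168.53.0/27
Allocation: 192.168.52.0/25 (111 hosts, 126 usable); 192.168.52.128/26 (47 hosts, 62 usable); 192.168.52.192/26 (34 hosts, 62 usable); 192.168.53.0/27 (27 hosts, 30 usable)


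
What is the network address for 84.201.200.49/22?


IP:   01010100.11001001.11001000.00110001
Mask: 11111111.11111111.11111100.00000000
AND operation:
Net:  01010100.11001001.11001000.00000000
Network: 84.201.200.0/22


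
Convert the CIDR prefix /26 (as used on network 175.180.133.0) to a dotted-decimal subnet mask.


/26 means 26 network bits, 6 host bits
Binary: 11111111111111111111111111000000
Mask: 255.255.255.192


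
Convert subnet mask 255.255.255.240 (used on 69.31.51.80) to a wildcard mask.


Subnet mask: 255.255.255.240
Wildcard = 255.255.255.255 - subnet mask
255 - 255 = 0
255 - 255 = 0
255 - 255 = 0
255 - 240 = 15
Wildcard: 0.0.0.15


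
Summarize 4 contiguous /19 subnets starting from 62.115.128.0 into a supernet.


Original prefix: /19
Number of subnets: 4 = 2^2
New prefix = 19 - 2 = 17
Supernet: 62.115.128.0/17


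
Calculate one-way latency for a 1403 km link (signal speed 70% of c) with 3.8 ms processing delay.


Speed = 0.7 * 3e5 km/s = 210000 km/s
Propagation delay = 1403 / 210000 = 0.0067 s = 6.681 ms
Processing delay = 3.8 ms
Total one-way latency = 10.481 ms


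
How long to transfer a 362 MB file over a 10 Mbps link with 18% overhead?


Effective throughput = 10 * (1 - 18/100) = 8.2 Mbps
File size in Mb = 362 * 8 = 2896 Mb
Time = 2896 / 8.2
Time = 353.1707 seconds


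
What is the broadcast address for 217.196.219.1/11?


Network: 217.192.0.0/11
Host bits = 21
Set all host bits to 1:
Broadcast: 217.223.255.255


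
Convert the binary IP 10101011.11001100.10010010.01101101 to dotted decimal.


10101011 = 171
11001100 = 204
10010010 = 146
01101101 = 109
IP: 171.204.146.109


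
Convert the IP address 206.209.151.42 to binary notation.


206 = 11001110
209 = 11010001
151 = 10010111
42 = 00101010
Binary: 11001110.11010001.10010111.00101010


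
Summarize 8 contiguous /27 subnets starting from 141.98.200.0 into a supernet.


Original prefix: /27
Number of subnets: 8 = 2^3
New prefix = 27 - 3 = 24
Supernet: 141.98.200.0/24


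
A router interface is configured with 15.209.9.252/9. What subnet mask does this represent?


/9 means 9 network bits, 23 host bits
Binary: 11111111100000000000000000000000
Mask: 255.128.0.0


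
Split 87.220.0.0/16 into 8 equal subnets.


New prefix = 16 + 3 = 19
Each subnet has 8192 addresses
  87.220.0.0/19
  87.220.32.0/19
  87.220.64.0/19
  87.220.96.0/19
  87.220.128.0/19
  87.220.160.0/19
  87.220.192.0/19
  87.220.224.0/19
Subnets: 87.220.0.0/19, 87.220.32.0/19, 87.220.64.0/19, 87.220.96.0/19, 87.220.128.0/19, 87.220.160.0/19, 87.220.192.0/19, 87.220.224.0/19


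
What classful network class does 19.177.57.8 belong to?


First octet: 19
Binary: 00010011
0xxxxxxx -> Class A (1-126)
Class A, default mask 255.0.0.0 (/8)


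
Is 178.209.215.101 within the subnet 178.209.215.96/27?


Subnet network: 178.209.215.96
Test IP AND mask: 178.209.215.96
Yes, 178.209.215.101 is in 178.209.215.96/27


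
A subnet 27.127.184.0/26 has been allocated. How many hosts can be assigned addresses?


Host bits = 32 - 26 = 6
Total addresses = 2^6 = 64
Usable = total - 2 (network and broadcast)
Usable hosts: 62


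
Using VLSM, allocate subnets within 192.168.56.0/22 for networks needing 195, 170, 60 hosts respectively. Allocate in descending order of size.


195 hosts -> /24 (254 usable): 192.168.56.0/24
170 hosts -> /24 (254 usable): 192.168.57.0/24
60 hosts -> /26 (62 usable): 192.168.58.0/26
Allocation: 192.168.56.0/24 (195 hosts, 254 usable); 192.168.57.0/24 (170 hosts, 254 usable); 192.168.58.0/26 (60 hosts, 62 usable)


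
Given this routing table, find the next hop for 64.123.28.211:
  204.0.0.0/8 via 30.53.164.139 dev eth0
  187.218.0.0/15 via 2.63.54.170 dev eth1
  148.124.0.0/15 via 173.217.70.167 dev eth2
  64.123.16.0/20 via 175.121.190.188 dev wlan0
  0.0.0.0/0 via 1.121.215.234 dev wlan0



Longest prefix match for 64.123.28.211:
  /8 204.0.0.0: no
  /15 187.218.0.0: no
  /15 148.124.0.0: no
  /20 64.123.16.0: MATCH
  /0 0.0.0.0: MATCH
Selected: next-hop 175.121.190.188 via wlan0 (matched /20)


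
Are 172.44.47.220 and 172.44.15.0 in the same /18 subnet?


Mask: 255.255.192.0
172.44.47.220 AND mask = 172.44.0.0
172.44.15.0 AND mask = 172.44.0.0
Yes, same subnet (172.44.0.0)


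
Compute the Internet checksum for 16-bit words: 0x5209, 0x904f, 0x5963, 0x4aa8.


Sum all words (with carry folding):
+ 0x5209 = 0x5209
+ 0x904f = 0xe258
+ 0x5963 = 0x3bbc
+ 0x4aa8 = 0x8664
One's complement: ~0x8664
Checksum = 0x799b


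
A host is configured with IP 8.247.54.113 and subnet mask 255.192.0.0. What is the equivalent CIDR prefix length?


Binary: 11111111.11000000.00000000.00000000
Count leading 1s
Prefix: /10


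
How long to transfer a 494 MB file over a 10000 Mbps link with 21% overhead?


Effective throughput = 10000 * (1 - 21/100) = 7900 Mbps
File size in Mb = 494 * 8 = 3952 Mb
Time = 3952 / 7900
Time = 0.5003 seconds


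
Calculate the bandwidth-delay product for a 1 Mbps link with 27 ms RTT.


BDP = bandwidth * RTT
= 1 Mbps * 27 ms
= 1 * 1e6 * 27 / 1000 bits
= 27000 bits
= 3375 bytes
= 3.2959 KB
BDP = 27000 bits (3375 bytes)


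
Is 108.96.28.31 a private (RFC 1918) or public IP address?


RFC 1918 private ranges:
  10.0.0.0/8 (10.0.0.0 - 10.255.255.255)
  172.16.0.0/12 (172.16.0.0 - 172.31.255.255)
  192.168.0.0/16 (192.168.0.0 - 192.168.255.255)
Public (not in any RFC 1918 range)


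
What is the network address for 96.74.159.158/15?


IP:   01100000.01001010.10011111.10011110
Mask: 11111111.11111110.00000000.00000000
AND operation:
Net:  01100000.01001010.00000000.00000000
Network: 96.74.0.0/15


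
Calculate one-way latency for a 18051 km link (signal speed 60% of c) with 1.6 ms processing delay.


Speed = 0.6 * 3e5 km/s = 180000 km/s
Propagation delay = 18051 / 180000 = 0.1003 s = 100.2833 ms
Processing delay = 1.6 ms
Total one-way latency = 101.8833 ms


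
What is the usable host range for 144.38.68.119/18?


Network: 144.38.64.0
Broadcast: 144.38.127.255
First usable = network + 1
Last usable = broadcast - 1
Range: 144.38.64.1 to 144.38.127.254


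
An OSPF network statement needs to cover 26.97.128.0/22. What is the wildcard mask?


Subnet mask: 255.255.252.0
Wildcard = 255.255.255.255 - subnet mask
255 - 255 = 0
255 - 255 = 0
255 - 252 = 3
255 - 0 = 255
Wildcard: 0.0.3.255


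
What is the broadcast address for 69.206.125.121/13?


Network: 69.200.0.0/13
Host bits = 19
Set all host bits to 1:
Broadcast: 69.207.255.255


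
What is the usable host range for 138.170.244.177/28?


Network: 138.170.244.176
Broadcast: 138.170.244.191
First usable = network + 1
Last usable = broadcast - 1
Range: 138.170.244.177 to 138.170.244.190


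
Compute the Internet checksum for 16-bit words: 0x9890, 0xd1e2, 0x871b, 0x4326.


Sum all words (with carry folding):
+ 0x9890 = 0x9890
+ 0xd1e2 = 0x6a73
+ 0x871b = 0xf18e
+ 0x4326 = 0x34b5
One's complement: ~0x34b5
Checksum = 0xcb4a


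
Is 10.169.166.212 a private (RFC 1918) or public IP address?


RFC 1918 private ranges:
  10.0.0.0/8 (10.0.0.0 - 10.255.255.255)
  172.16.0.0/12 (172.16.0.0 - 172.31.255.255)
  192.168.0.0/16 (192.168.0.0 - 192.168.255.255)
Private (in 10.0.0.0/8)


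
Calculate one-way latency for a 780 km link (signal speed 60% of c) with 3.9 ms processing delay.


Speed = 0.6 * 3e5 km/s = 180000 km/s
Propagation delay = 780 / 180000 = 0.0043 s = 4.3333 ms
Processing delay = 3.9 ms
Total one-way latency = 8.2333 ms


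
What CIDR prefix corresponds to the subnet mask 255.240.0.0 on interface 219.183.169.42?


Binary: 11111111.11110000.00000000.00000000
Count leading 1s
Prefix: /12


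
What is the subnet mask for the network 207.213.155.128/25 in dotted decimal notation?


/25 means 25 network bits, 7 host bits
Binary: 11111111111111111111111110000000
Mask: 255.255.255.128


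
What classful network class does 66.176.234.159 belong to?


First octet: 66
Binary: 01000010
0xxxxxxx -> Class A (1-126)
Class A, default mask 255.0.0.0 (/8)


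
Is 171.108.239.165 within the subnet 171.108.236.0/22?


Subnet network: 171.108.236.0
Test IP AND mask: 171.108.236.0
Yes, 171.108.239.165 is in 171.108.236.0/22


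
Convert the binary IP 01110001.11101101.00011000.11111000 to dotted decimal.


01110001 = 113
11101101 = 237
00011000 = 24
11111000 = 248
IP: 113.237.24.248


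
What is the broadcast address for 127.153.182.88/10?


Network: 127.128.0.0/10
Host bits = 22
Set all host bits to 1:
Broadcast: 127.191.255.255


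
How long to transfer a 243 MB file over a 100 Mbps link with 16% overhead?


Effective throughput = 100 * (1 - 16/100) = 84 Mbps
File size in Mb = 243 * 8 = 1944 Mb
Time = 1944 / 84
Time = 23.1429 seconds


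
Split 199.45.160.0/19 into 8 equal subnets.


New prefix = 19 + 3 = 22
Each subnet has 1024 addresses
  199.45.160.0/22
  199.45.164.0/22
  199.45.168.0/22
  199.45.172.0/22
  199.45.176.0/22
  199.45.180.0/22
  199.45.184.0/22
  199.45.188.0/22
Subnets: 199.45.160.0/22, 199.45.164.0/22, 199.45.168.0/22, 199.45.172.0/22, 199.45.176.0/22, 199.45.180.0/22, 199.45.184.0/22, 199.45.188.0/22


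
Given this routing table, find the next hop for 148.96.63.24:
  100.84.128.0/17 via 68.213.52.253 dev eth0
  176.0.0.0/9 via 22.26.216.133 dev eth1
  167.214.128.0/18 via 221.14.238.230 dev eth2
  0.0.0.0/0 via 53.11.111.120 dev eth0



Longest prefix match for 148.96.63.24:
  /17 100.84.128.0: no
  /9 176.0.0.0: no
  /18 167.214.128.0: no
  /0 0.0.0.0: MATCH
Selected: next-hop 53.11.111.120 via eth0 (matched /0)


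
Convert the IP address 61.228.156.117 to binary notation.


61 = 00111101
228 = 11100100
156 = 10011100
117 = 01110101
Binary: 00111101.11100100.10011100.01110101


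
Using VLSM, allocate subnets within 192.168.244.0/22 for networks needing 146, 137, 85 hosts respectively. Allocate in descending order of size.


146 hosts -> /24 (254 usable): 192.168.244.0/24
137 hosts -> /24 (254 usable): 192.168.245.0/24
85 hosts -> /25 (126 usable): 192.168.246.0/25
Allocation: 192.168.244.0/24 (146 hosts, 254 usable); 192.168.245.0/24 (137 hosts, 254 usable); 192.168.246.0/25 (85 hosts, 126 usable)


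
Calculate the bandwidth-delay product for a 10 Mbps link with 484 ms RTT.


BDP = bandwidth * RTT
= 10 Mbps * 484 ms
= 10 * 1e6 * 484 / 1000 bits
= 4840000 bits
= 605000 bytes
= 590.8203 KB
BDP = 4840000 bits (605000 bytes)


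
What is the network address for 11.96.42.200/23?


IP:   00001011.01100000.00101010.11001000
Mask: 11111111.11111111.11111110.00000000
AND operation:
Net:  00001011.01100000.00101010.00000000
Network: 11.96.42.0/23


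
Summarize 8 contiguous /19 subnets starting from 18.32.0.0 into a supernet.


Original prefix: /19
Number of subnets: 8 = 2^3
New prefix = 19 - 3 = 16
Supernet: 18.32.0.0/16


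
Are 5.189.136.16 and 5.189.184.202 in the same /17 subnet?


Mask: 255.255.128.0
5.189.136.16 AND mask = 5.189.128.0
5.189.184.202 AND mask = 5.189.128.0
Yes, same subnet (5.189.128.0)


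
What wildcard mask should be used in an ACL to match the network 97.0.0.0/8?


Subnet mask: 255.0.0.0
Wildcard = 255.255.255.255 - subnet mask
255 - 255 = 0
255 - 0 = 255
255 - 0 = 255
255 - 0 = 255
Wildcard: 0.255.255.255


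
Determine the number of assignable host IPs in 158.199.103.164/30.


Host bits = 32 - 30 = 2
Total addresses = 2^2 = 4
Usable = total - 2 (network and broadcast)
Usable hosts: 2


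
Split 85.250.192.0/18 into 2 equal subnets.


New prefix = 18 + 1 = 19
Each subnet has 8192 addresses
  85.250.192.0/19
  85.250.224.0/19
Subnets: 85.250.192.0/19, 85.250.224.0/19


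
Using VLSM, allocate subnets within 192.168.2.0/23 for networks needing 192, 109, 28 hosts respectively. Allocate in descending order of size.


192 hosts -> /24 (254 usable): 192.168.2.0/24
109 hosts -> /25 (126 usable): 192.168.3.0/25
28 hosts -> /27 (30 usable): 192.168.3.128/27
Allocation: 192.168.2.0/24 (192 hosts, 254 usable); 192.168.3.0/25 (109 hosts, 126 usable); 192.168.3.128/27 (28 hosts, 30 usable)


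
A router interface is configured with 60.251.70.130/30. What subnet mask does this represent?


/30 means 30 network bits, 2 host bits
Binary: 11111111111111111111111111111100
Mask: 255.255.255.252


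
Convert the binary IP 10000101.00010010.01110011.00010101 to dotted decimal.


10000101 = 133
00010010 = 18
01110011 = 115
00010101 = 21
IP: 133.18.115.21


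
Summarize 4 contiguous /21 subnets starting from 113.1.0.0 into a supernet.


Original prefix: /21
Number of subnets: 4 = 2^2
New prefix = 21 - 2 = 19
Supernet: 113.1.0.0/19


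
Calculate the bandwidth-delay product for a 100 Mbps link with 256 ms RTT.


BDP = bandwidth * RTT
= 100 Mbps * 256 ms
= 100 * 1e6 * 256 / 1000 bits
= 25600000 bits
= 3200000 bytes
= 3125 KB
BDP = 25600000 bits (3200000 bytes)


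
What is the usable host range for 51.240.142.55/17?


Network: 51.240.128.0
Broadcast: 51.240.255.255
First usable = network + 1
Last usable = broadcast - 1
Range: 51.240.128.1 to 51.240.255.254


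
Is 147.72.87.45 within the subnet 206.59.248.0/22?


Subnet network: 206.59.248.0
Test IP AND mask: 147.72.84.0
No, 147.72.87.45 is not in 206.59.248.0/22


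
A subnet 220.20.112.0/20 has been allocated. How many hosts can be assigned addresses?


Host bits = 32 - 20 = 12
Total addresses = 2^12 = 4096
Usable = total - 2 (network and broadcast)
Usable hosts: 4094


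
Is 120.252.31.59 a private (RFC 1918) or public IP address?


RFC 1918 private ranges:
  10.0.0.0/8 (10.0.0.0 - 10.255.255.255)
  172.16.0.0/12 (172.16.0.0 - 172.31.255.255)
  192.168.0.0/16 (192.168.0.0 - 192.168.255.255)
Public (not in any RFC 1918 range)


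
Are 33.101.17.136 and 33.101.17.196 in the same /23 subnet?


Mask: 255.255.254.0
33.101.17.136 AND mask = 33.101.16.0
33.101.17.196 AND mask = 33.101.16.0
Yes, same subnet (33.101.16.0)


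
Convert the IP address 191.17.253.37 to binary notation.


191 = 10111111
17 = 00010001
253 = 11111101
37 = 00100101
Binary: 10111111.00010001.11111101.00100101


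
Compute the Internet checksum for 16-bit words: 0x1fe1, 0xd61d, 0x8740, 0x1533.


Sum all words (with carry folding):
+ 0x1fe1 = 0x1fe1
+ 0xd61d = 0xf5fe
+ 0x8740 = 0x7d3f
+ 0x1533 = 0x9272
One's complement: ~0x9272
Checksum = 0x6d8d


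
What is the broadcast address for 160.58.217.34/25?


Network: 160.58.217.0/25
Host bits = 7
Set all host bits to 1:
Broadcast: 160.58.217.127


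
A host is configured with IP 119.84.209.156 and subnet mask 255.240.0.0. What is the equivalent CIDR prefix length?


Binary: 11111111.11110000.00000000.00000000
Count leading 1s
Prefix: /12


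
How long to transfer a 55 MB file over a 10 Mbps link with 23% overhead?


Effective throughput = 10 * (1 - 23/100) = 7.7 Mbps
File size in Mb = 55 * 8 = 440 Mb
Time = 440 / 7.7
Time = 57.1429 seconds


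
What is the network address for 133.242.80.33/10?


IP:   10000101.11110010.01010000.00100001
Mask: 11111111.11000000.00000000.00000000
AND operation:
Net:  10000101.11000000.00000000.00000000
Network: 133.192.0.0/10


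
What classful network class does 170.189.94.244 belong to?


First octet: 170
Binary: 10101010
10xxxxxx -> Class B (128-191)
Class B, default mask 255.255.0.0 (/16)


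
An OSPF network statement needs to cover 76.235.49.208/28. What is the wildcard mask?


Subnet mask: 255.255.255.240
Wildcard = 255.255.255.255 - subnet mask
255 - 255 = 0
255 - 255 = 0
255 - 255 = 0
255 - 240 = 15
Wildcard: 0.0.0.15


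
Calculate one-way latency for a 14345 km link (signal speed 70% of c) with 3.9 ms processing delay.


Speed = 0.7 * 3e5 km/s = 210000 km/s
Propagation delay = 14345 / 210000 = 0.0683 s = 68.3095 ms
Processing delay = 3.9 ms
Total one-way latency = 72.2095 ms


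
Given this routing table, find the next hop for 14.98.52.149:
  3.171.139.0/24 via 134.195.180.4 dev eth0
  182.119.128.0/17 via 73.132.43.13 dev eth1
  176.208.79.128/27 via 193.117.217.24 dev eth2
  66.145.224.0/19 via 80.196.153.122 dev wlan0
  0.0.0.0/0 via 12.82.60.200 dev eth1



Longest prefix match for 14.98.52.149:
  /24 3.171.139.0: no
  /17 182.119.128.0: no
  /27 176.208.79.128: no
  /19 66.145.224.0: no
  /0 0.0.0.0: MATCH
Selected: next-hop 12.82.60.200 via eth1 (matched /0)


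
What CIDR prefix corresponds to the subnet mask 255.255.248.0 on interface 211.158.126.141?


Binary: 11111111.11111111.11111000.00000000
Count leading 1s
Prefix: /21


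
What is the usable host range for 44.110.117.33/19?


Network: 44.110.96.0
Broadcast: 44.110.127.255
First usable = network + 1
Last usable = broadcast - 1
Range: 44.110.96.1 to 44.110.127.254


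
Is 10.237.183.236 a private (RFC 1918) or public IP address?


RFC 1918 private ranges:
  10.0.0.0/8 (10.0.0.0 - 10.255.255.255)
  172.16.0.0/12 (172.16.0.0 - 172.31.255.255)
  192.168.0.0/16 (192.168.0.0 - 192.168.255.255)
Private (in 10.0.0.0/8)


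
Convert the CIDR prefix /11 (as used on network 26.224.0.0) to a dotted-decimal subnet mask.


/11 means 11 network bits, 21 host bits
Binary: 11111111111000000000000000000000
Mask: 255.224.0.0


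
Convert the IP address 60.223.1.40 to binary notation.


60 = 00111100
223 = 11011111
1 = 00000001
40 = 00101000
Binary: 00111100.11011111.00000001.00101000


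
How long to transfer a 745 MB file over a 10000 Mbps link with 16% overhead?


Effective throughput = 10000 * (1 - 16/100) = 8400 Mbps
File size in Mb = 745 * 8 = 5960 Mb
Time = 5960 / 8400
Time = 0.7095 seconds


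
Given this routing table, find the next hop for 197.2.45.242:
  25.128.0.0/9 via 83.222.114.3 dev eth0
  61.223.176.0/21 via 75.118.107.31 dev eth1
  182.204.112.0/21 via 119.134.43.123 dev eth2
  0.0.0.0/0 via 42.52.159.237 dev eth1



Longest prefix match for 197.2.45.242:
  /9 25.128.0.0: no
  /21 61.223.176.0: no
  /21 182.204.112.0: no
  /0 0.0.0.0: MATCH
Selected: next-hop 42.52.159.237 via eth1 (matched /0)


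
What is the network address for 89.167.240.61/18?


IP:   01011001.10100111.11110000.00111101
Mask: 11111111.11111111.11000000.00000000
AND operation:
Net:  01011001.10100111.11000000.00000000
Network: 89.167.192.0/18


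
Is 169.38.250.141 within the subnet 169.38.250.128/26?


Subnet network: 169.38.250.128
Test IP AND mask: 169.38.250.128
Yes, 169.38.250.141 is in 169.38.250.128/26


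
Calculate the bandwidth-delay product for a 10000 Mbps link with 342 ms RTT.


BDP = bandwidth * RTT
= 10000 Mbps * 342 ms
= 10000 * 1e6 * 342 / 1000 bits
= 3420000000 bits
= 427500000 bytes
= 417480.4688 KB
BDP = 3420000000 bits (427500000 bytes)


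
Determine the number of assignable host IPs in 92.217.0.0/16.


Host bits = 32 - 16 = 16
Total addresses = 2^16 = 65536
Usable = total - 2 (network and broadcast)
Usable hosts: 65534


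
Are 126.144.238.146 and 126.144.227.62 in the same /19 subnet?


Mask: 255.255.224.0
126.144.238.146 AND mask = 126.144.224.0
126.144.227.62 AND mask = 126.144.224.0
Yes, same subnet (126.144.224.0)


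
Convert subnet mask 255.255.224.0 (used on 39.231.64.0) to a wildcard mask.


Subnet mask: 255.255.224.0
Wildcard = 255.255.255.255 - subnet mask
255 - 255 = 0
255 - 255 = 0
255 - 224 = 31
255 - 0 = 255
Wildcard: 0.0.31.255


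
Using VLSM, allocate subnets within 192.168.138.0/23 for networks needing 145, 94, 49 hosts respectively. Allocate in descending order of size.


145 hosts -> /24 (254 usable): 192.168.138.0/24
94 hosts -> /25 (126 usable): 192.168.139.0/25
49 hosts -> /26 (62 usable): 192.168.139.128/26
Allocation: 192.168.138.0/24 (145 hosts, 254 usable); 192.168.139.0/25 (94 hosts, 126 usable); 192.168.139.128/26 (49 hosts, 62 usable)


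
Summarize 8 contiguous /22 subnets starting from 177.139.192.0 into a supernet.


Original prefix: /22
Number of subnets: 8 = 2^3
New prefix = 22 - 3 = 19
Supernet: 177.139.192.0/19


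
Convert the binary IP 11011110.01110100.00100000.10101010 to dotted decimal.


11011110 = 222
01110100 = 116
00100000 = 32
10101010 = 170
IP: 222.116.32.170


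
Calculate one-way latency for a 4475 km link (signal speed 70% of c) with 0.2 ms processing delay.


Speed = 0.7 * 3e5 km/s = 210000 km/s
Propagation delay = 4475 / 210000 = 0.0213 s = 21.3095 ms
Processing delay = 0.2 ms
Total one-way latency = 21.5095 ms


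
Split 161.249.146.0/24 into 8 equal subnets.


New prefix = 24 + 3 = 27
Each subnet has 32 addresses
  161.249.146.0/27
  161.249.146.32/27
  161.249.146.64/27
  161.249.146.96/27
  161.249.146.128/27
  161.249.146.160/27
  161.249.146.192/27
  161.249.146.224/27
Subnets: 161.249.146.0/27, 161.249.146.32/27, 161.249.146.64/27, 161.249.146.96/27, 161.249.146.128/27, 161.249.146.160/27, 161.249.146.192/27, 161.249.146.224/27


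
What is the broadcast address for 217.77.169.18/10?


Network: 217.64.0.0/10
Host bits = 22
Set all host bits to 1:
Broadcast: 217.127.255.255


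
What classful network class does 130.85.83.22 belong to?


First octet: 130
Binary: 10000010
10xxxxxx -> Class B (128-191)
Class B, default mask 255.255.0.0 (/16)


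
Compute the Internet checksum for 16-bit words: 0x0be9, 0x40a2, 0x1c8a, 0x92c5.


Sum all words (with carry folding):
+ 0x0be9 = 0x0be9
+ 0x40a2 = 0x4c8b
+ 0x1c8a = 0x6915
+ 0x92c5 = 0xfbda
One's complement: ~0xfbda
Checksum = 0x0425


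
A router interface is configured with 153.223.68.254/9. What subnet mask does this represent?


/9 means 9 network bits, 23 host bits
Binary: 11111111100000000000000000000000
Mask: 255.128.0.0


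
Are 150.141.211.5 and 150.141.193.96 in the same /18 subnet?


Mask: 255.255.192.0
150.141.211.5 AND mask = 150.141.192.0
150.141.193.96 AND mask = 150.141.192.0
Yes, same subnet (150.141.192.0)


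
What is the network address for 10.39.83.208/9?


IP:   00001010.00100111.01010011.11010000
Mask: 11111111.10000000.00000000.00000000
AND operation:
Net:  00001010.00000000.00000000.00000000
Network: 10.0.0.0/9


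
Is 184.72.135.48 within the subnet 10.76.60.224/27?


Subnet network: 10.76.60.224
Test IP AND mask: 184.72.135.32
No, 184.72.135.48 is not in 10.76.60.224/27


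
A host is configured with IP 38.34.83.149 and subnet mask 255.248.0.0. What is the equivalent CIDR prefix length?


Binary: 11111111.11111000.00000000.00000000
Count leading 1s
Prefix: /13


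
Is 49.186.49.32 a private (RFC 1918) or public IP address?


RFC 1918 private ranges:
  10.0.0.0/8 (10.0.0.0 - 10.255.255.255)
  172.16.0.0/12 (172.16.0.0 - 172.31.255.255)
  192.168.0.0/16 (192.168.0.0 - 192.168.255.255)
Public (not in any RFC 1918 range)


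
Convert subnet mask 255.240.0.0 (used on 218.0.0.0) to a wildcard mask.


Subnet mask: 255.240.0.0
Wildcard = 255.255.255.255 - subnet mask
255 - 255 = 0
255 - 240 = 15
255 - 0 = 255
255 - 0 = 255
Wildcard: 0.15.255.255


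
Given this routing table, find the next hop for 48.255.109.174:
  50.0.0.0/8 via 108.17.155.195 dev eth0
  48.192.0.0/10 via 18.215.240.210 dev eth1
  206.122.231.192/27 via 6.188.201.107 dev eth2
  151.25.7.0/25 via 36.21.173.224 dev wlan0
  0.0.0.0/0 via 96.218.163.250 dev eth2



Longest prefix match for 48.255.109.174:
  /8 50.0.0.0: no
  /10 48.192.0.0: MATCH
  /27 206.122.231.192: no
  /25 151.25.7.0: no
  /0 0.0.0.0: MATCH
Selected: next-hop 18.215.240.210 via eth1 (matched /10)


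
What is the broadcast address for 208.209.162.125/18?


Network: 208.209.128.0/18
Host bits = 14
Set all host bits to 1:
Broadcast: 208.209.191.255


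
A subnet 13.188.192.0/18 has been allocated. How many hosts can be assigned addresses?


Host bits = 32 - 18 = 14
Total addresses = 2^14 = 16384
Usable = total - 2 (network and broadcast)
Usable hosts: 16382


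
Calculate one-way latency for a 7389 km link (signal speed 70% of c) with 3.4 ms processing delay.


Speed = 0.7 * 3e5 km/s = 210000 km/s
Propagation delay = 7389 / 210000 = 0.0352 s = 35.1857 ms
Processing delay = 3.4 ms
Total one-way latency = 38.5857 ms


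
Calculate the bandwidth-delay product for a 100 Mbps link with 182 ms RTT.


BDP = bandwidth * RTT
= 100 Mbps * 182 ms
= 100 * 1e6 * 182 / 1000 bits
= 18200000 bits
= 2275000 bytes
= 2221.6797 KB
BDP = 18200000 bits (2275000 bytes)


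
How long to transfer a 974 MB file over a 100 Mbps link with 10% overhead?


Effective throughput = 100 * (1 - 10/100) = 90 Mbps
File size in Mb = 974 * 8 = 7792 Mb
Time = 7792 / 90
Time = 86.5778 seconds


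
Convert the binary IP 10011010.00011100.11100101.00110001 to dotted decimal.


10011010 = 154
00011100 = 28
11100101 = 229
00110001 = 49
IP: 154.28.229.49


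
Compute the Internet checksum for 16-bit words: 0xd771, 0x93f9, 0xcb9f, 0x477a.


Sum all words (with carry folding):
+ 0xd771 = 0xd771
+ 0x93f9 = 0x6b6b
+ 0xcb9f = 0x370b
+ 0x477a = 0x7e85
One's complement: ~0x7e85
Checksum = 0x817a


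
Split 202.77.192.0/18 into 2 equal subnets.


New prefix = 18 + 1 = 19
Each subnet has 8192 addresses
  202.77.192.0/19
  202.77.224.0/19
Subnets: 202.77.192.0/19, 202.77.224.0/19


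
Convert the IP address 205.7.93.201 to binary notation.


205 = 11001101
7 = 00000111
93 = 01011101
201 = 11001001
Binary: 11001101.00000111.01011101.11001001


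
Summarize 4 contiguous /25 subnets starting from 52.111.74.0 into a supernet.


Original prefix: /25
Number of subnets: 4 = 2^2
New prefix = 25 - 2 = 23
Supernet: 52.111.74.0/23


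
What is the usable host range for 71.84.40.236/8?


Network: 71.0.0.0
Broadcast: 71.255.255.255
First usable = network + 1
Last usable = broadcast - 1
Range: 71.0.0.1 to 71.255.255.254


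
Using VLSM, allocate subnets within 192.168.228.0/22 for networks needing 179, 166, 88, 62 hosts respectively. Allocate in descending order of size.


179 hosts -> /24 (254 usable): 192.168.228.0/24
166 hosts -> /24 (254 usable): 192.168.229.0/24
88 hosts -> /25 (126 usable): 192.168.230.0/25
62 hosts -> /26 (62 usable): 192.168.230.128/26
Allocation: 192.168.228.0/24 (179 hosts, 254 usable); 192.168.229.0/24 (166 hosts, 254 usable); 192.168.230.0/25 (88 hosts, 126 usable); 192.168.230.128/26 (62 hosts, 62 usable)


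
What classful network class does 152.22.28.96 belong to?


First octet: 152
Binary: 10011000
10xxxxxx -> Class B (128-191)
Class B, default mask 255.255.0.0 (/16)


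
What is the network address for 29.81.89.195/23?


IP:   00011101.01010001.01011001.11000011
Mask: 11111111.11111111.11111110.00000000
AND operation:
Net:  00011101.01010001.01011000.00000000
Network: 29.81.88.0/23


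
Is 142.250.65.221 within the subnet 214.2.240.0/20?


Subnet network: 214.2.240.0
Test IP AND mask: 142.250.64.0
No, 142.250.65.221 is not in 214.2.240.0/20


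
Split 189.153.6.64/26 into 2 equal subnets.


New prefix = 26 + 1 = 27
Each subnet has 32 addresses
  189.153.6.64/27
  189.153.6.96/27
Subnets: 189.153.6.64/27, 189.153.6.96/27


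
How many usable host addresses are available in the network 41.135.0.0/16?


Host bits = 32 - 16 = 16
Total addresses = 2^16 = 65536
Usable = total - 2 (network and broadcast)
Usable hosts: 65534


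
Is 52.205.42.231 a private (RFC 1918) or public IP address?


RFC 1918 private ranges:
  10.0.0.0/8 (10.0.0.0 - 10.255.255.255)
  172.16.0.0/12 (172.16.0.0 - 172.31.255.255)
  192.168.0.0/16 (192.168.0.0 - 192.168.255.255)
Public (not in any RFC 1918 range)


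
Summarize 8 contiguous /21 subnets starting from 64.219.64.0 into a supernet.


Original prefix: /21
Number of subnets: 8 = 2^3
New prefix = 21 - 3 = 18
Supernet: 64.219.64.0/18


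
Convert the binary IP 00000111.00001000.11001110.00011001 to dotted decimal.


00000111 = 7
00001000 = 8
11001110 = 206
00011001 = 25
IP: 7.8.206.25


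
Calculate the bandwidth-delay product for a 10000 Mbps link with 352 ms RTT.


BDP = bandwidth * RTT
= 10000 Mbps * 352 ms
= 10000 * 1e6 * 352 / 1000 bits
= 3520000000 bits
= 440000000 bytes
= 429687.5 KB
BDP = 3520000000 bits (440000000 bytes)


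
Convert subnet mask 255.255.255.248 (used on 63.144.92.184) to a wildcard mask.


Subnet mask: 255.255.255.248
Wildcard = 255.255.255.255 - subnet mask
255 - 255 = 0
255 - 255 = 0
255 - 255 = 0
255 - 248 = 7
Wildcard: 0.0.0.7
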